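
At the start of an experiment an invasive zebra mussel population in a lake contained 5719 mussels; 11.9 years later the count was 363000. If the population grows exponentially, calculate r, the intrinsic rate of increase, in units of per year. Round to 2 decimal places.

0.35 per year

From N(t) = N₀·e^(rt): e^(r·11.9) = 363000/5719 = 63.473.
r·11.9 = ln(63.473) = 4.1506, so r = 4.1506/11.9 = 0.34879.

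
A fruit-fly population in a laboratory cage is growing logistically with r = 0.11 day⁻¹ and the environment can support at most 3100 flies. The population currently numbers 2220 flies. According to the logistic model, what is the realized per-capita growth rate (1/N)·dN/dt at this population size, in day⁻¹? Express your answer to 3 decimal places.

0.031 per day

(1/N)·dN/dt = r(1 − N/K) = 0.11 × (1 − 2220/3100).
= 0.11 × 0.28387 = 0.031226.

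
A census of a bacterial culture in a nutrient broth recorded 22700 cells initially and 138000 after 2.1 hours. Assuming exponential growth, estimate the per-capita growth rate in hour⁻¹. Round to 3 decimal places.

0.859 per hour

From N(t) = N₀·e^(rt): e^(r·2.1) = 138000/22700 = 6.0793.
r·2.1 = ln(6.0793) = 1.8049, so r = 1.8049/2.1 = 0.85947.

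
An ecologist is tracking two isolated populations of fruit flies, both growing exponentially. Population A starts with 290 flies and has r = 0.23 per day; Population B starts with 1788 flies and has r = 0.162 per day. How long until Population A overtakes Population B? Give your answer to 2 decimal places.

Set 290·e^(0.23t) = 1788·e^(0.162t).
e^((0.23 − 0.162)t) = 1788/290 → e^(0.068·t) = 6.1655.
0.068·t = ln(6.1655) = 1.819, so t = 1.819/0.068 = 26.75.

26.75 days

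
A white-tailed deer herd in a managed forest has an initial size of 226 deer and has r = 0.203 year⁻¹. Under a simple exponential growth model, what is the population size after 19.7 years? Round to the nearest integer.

N(t) = N₀·e^(rt) = 226 × e^(0.203×19.7) = 226 × e^3.999.
e^3.999 ≈ 54.549, so N ≈ 226 × 54.549 = 12328.1.

12328 deer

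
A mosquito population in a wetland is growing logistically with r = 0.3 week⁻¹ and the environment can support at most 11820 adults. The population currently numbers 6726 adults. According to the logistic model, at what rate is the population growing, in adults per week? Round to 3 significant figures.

dN/dt = rN(1 − N/K) = 0.3 × 6726 × (1 − 6726/11820).
1 − 6726/11820 = 0.43096; dN/dt = 0.3 × 6726 × 0.43096 = 869.6.

870 adults per week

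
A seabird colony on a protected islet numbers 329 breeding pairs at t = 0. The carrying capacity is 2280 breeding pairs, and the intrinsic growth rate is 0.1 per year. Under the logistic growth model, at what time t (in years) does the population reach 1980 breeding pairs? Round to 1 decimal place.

36.7 years

A = (K − N₀)/N₀ = (2280 − 329)/329 = 5.9301.
Solve 2280/(1 + 5.9301·e^(−0.1t)) = 1980: 1 + 5.9301·e^(−0.1t) = 1.1515, so e^(−0.1t) = 0.0255502.
−0.1·t = ln(0.0255502) = -3.6671, so t = 3.6671/0.1 = 36.671.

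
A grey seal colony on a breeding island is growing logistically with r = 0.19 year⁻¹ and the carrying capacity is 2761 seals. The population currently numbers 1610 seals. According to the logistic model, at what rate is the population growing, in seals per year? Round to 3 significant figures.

dN/dt = rN(1 − N/K) = 0.19 × 1610 × (1 − 1610/2761).
1 − 1610/2761 = 0.41688; dN/dt = 0.19 × 1610 × 0.41688 = 127.52.

128 seals per year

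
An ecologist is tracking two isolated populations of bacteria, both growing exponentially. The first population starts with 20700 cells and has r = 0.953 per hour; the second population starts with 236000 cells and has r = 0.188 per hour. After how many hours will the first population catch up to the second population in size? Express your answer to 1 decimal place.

Set 20700·e^(0.953t) = 236000·e^(0.188t).
e^((0.953 − 0.188)t) = 236000/20700 → e^(0.765·t) = 11.401.
0.765·t = ln(11.401) = 2.4337, so t = 2.4337/0.765 = 3.1813.

3.2 hours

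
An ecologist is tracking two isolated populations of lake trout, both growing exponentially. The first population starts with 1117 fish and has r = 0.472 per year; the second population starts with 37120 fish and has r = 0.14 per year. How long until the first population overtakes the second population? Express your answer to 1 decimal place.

10.6 years

Set 1117·e^(0.472t) = 37120·e^(0.14t).
e^((0.472 − 0.14)t) = 37120/1117 → e^(0.332·t) = 33.232.
0.332·t = ln(33.232) = 3.5035, so t = 3.5035/0.332 = 10.553.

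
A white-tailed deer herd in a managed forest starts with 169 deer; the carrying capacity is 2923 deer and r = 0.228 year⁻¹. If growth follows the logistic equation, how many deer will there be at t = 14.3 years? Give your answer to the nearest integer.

A = (K − N₀)/N₀ = (2923 − 169)/169 = 16.296.
N(t) = K/(1 + A·e^(−rt)) = 2923/(1 + 16.296×e^(−0.228×14.3)).
e^(−3.26) = 0.038373; denominator = 1 + 16.296×0.038373 = 1.6253.
N = 2923/1.6253 = 1798.41.

1798 deer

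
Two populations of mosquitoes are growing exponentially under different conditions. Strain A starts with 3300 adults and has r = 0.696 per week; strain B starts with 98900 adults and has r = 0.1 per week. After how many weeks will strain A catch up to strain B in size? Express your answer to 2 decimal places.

Set 3300·e^(0.696t) = 98900·e^(0.1t).
e^((0.696 − 0.1)t) = 98900/3300 → e^(0.596·t) = 29.97.
0.596·t = ln(29.97) = 3.4002, so t = 3.4002/0.596 = 5.705.

5.71 weeks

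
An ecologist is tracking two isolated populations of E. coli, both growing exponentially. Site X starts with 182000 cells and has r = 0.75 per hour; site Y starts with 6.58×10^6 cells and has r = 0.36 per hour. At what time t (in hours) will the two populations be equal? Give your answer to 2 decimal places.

9.20 hours

Set 182000·e^(0.75t) = 6.58×10^6·e^(0.36t).
e^((0.75 − 0.36)t) = 6.58×10^6/182000 → e^(0.39·t) = 36.154.
0.39·t = ln(36.154) = 3.5878, so t = 3.5878/0.39 = 9.1994.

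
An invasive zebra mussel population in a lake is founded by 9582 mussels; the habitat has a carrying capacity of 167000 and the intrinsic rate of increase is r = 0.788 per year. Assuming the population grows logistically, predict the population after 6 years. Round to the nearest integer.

A = (K − N₀)/N₀ = (167000 − 9582)/9582 = 16.429.
N(t) = K/(1 + A·e^(−rt)) = 167000/(1 + 16.429×e^(−0.788×6)).
e^(−4.728) = 0.0088441; denominator = 1 + 16.429×0.0088441 = 1.1453.
N = 167000/1.1453 = 145814.

145814 mussels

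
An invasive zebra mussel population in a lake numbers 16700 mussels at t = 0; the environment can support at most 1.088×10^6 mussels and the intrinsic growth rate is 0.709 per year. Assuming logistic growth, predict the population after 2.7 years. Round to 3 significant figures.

A = (K − N₀)/N₀ = (1.088×10^6 − 16700)/16700 = 64.15.
N(t) = K/(1 + A·e^(−rt)) = 1.088×10^6/(1 + 64.15×e^(−0.709×2.7)).
e^(−1.914) = 0.14745; denominator = 1 + 64.15×0.14745 = 10.459.
N = 1.088×10^6/10.459 = 104030.

104000 mussels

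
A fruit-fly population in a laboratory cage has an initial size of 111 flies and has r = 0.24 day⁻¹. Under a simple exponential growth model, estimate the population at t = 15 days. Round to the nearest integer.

N(t) = N₀·e^(rt) = 111 × e^(0.24×15) = 111 × e^3.6.
e^3.6 ≈ 36.598, so N ≈ 111 × 36.598 = 4062.4.

4062 flies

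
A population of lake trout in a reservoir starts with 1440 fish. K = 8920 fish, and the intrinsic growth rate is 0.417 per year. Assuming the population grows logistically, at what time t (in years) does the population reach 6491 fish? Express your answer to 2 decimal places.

A = (K − N₀)/N₀ = (8920 − 1440)/1440 = 5.1944.
Solve 8920/(1 + 5.1944·e^(−0.417t)) = 6491: 1 + 5.1944·e^(−0.417t) = 1.3742, so e^(−0.417t) = 0.0720405.
−0.417·t = ln(0.0720405) = -2.6305, so t = 2.6305/0.417 = 6.3082.

6.31 years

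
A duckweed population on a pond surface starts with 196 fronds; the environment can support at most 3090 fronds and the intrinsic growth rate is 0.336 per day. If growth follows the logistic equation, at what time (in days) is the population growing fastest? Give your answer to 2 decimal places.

Logistic growth is fastest at N = K/2 = 1545.
A = (K − N₀)/N₀ = 14.765. Set K/(1 + A·e^(−rt)) = K/2 → A·e^(−rt) = 1.
e^(−0.336t) = 1/14.765 = 0.0677263, so t = ln(14.765)/0.336 = 2.6923/0.336 = 8.0127.

8.01 days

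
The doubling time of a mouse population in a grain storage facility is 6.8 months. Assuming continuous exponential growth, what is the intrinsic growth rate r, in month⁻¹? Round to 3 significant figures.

r = ln(2)/t_d = 0.6931/6.8 = 0.10193.

0.102 per month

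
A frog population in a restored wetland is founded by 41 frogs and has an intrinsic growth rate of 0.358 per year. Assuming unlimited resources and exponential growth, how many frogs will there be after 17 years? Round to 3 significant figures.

18000 frogs

N(t) = N₀·e^(rt) = 41 × e^(0.358×17) = 41 × e^6.086.
e^6.086 ≈ 439.66, so N ≈ 41 × 439.66 = 18026.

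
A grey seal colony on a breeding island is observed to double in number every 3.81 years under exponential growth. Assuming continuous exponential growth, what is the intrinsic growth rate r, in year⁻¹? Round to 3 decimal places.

r = ln(2)/t_d = 0.6931/3.81 = 0.18193.

0.182 per year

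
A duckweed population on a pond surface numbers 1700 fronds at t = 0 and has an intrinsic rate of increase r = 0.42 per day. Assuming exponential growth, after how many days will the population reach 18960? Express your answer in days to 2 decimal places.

Set N₀·e^(rt) = 18960: e^(0.42·t) = 18960/1700 = 11.153.
0.42·t = ln(11.153) = 2.4117, so t = 2.4117/0.42 = 5.7422.

5.74 days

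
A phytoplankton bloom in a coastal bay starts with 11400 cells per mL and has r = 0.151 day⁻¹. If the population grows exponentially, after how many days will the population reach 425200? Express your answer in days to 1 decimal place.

24.0 days

Set N₀·e^(rt) = 425200: e^(0.151·t) = 425200/11400 = 37.298.
0.151·t = ln(37.298) = 3.6189, so t = 3.6189/0.151 = 23.967.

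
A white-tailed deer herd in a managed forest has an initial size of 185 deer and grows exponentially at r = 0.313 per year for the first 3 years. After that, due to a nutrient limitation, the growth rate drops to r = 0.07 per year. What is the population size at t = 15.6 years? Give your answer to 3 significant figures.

1140 deer

Phase 1: N(3) = 185·e^(0.313×3) = 185·e^0.939 = 473.123.
Phase 2 runs for 15.6 − 3 = 12.6 years at r = 0.07.
N(15.6) = 473.123·e^(0.07×12.6) = 473.123·e^0.882 = 1142.94.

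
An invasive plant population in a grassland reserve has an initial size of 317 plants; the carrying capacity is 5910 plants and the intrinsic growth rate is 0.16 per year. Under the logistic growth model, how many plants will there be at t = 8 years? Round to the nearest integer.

1001 plants

A = (K − N₀)/N₀ = (5910 − 317)/317 = 17.644.
N(t) = K/(1 + A·e^(−rt)) = 5910/(1 + 17.644×e^(−0.16×8)).
e^(−1.28) = 0.27804; denominator = 1 + 17.644×0.27804 = 5.9056.
N = 5910/5.9056 = 1000.75.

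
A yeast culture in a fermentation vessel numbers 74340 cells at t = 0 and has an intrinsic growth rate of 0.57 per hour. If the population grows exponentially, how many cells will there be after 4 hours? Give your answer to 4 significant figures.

N(t) = N₀·e^(rt) = 74340 × e^(0.57×4) = 74340 × e^2.28.
e^2.28 ≈ 9.7767, so N ≈ 74340 × 9.7767 = 726798.

726800 cells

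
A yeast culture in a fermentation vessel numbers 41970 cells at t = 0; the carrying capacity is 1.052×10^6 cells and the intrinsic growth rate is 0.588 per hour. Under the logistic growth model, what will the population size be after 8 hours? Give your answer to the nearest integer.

A = (K − N₀)/N₀ = (1.052×10^6 − 41970)/41970 = 24.066.
N(t) = K/(1 + A·e^(−rt)) = 1.052×10^6/(1 + 24.066×e^(−0.588×8)).
e^(−4.704) = 0.009059; denominator = 1 + 24.066×0.009059 = 1.218.
N = 1.052×10^6/1.218 = 863705.

863705 cells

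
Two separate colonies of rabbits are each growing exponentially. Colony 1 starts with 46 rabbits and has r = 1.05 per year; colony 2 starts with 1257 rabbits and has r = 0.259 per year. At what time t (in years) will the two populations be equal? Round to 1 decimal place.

Set 46·e^(1.05t) = 1257·e^(0.259t).
e^((1.05 − 0.259)t) = 1257/46 → e^(0.791·t) = 27.326.
0.791·t = ln(27.326) = 3.3078, so t = 3.3078/0.791 = 4.1818.

4.2 years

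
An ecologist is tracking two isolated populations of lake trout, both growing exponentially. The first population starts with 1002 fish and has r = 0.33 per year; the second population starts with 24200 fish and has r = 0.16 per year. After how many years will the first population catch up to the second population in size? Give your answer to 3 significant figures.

18.7 years

Set 1002·e^(0.33t) = 24200·e^(0.16t).
e^((0.33 − 0.16)t) = 24200/1002 → e^(0.17·t) = 24.152.
0.17·t = ln(24.152) = 3.1844, so t = 3.1844/0.17 = 18.731.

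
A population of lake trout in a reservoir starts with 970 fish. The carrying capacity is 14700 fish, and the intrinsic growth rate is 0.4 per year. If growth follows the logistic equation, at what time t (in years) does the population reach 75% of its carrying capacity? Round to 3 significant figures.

9.37 years

A = (K − N₀)/N₀ = (14700 − 970)/970 = 14.155.
Solve 14700/(1 + 14.155·e^(−0.4t)) = 11025: 1 + 14.155·e^(−0.4t) = 1.3333, so e^(−0.4t) = 0.0235494.
−0.4·t = ln(0.0235494) = -3.7487, so t = 3.7487/0.4 = 9.3716.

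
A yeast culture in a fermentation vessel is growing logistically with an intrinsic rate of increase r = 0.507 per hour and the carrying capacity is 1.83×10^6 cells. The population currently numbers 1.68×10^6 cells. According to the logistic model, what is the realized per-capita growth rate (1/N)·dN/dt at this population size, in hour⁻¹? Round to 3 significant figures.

(1/N)·dN/dt = r(1 − N/K) = 0.507 × (1 − 1.68×10^6/1.83×10^6).
= 0.507 × 0.081967 = 0.041557.

0.0416 per hour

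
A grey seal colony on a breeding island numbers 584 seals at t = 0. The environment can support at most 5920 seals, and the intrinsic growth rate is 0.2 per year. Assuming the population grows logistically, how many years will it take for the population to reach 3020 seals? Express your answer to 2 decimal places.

11.26 years

A = (K − N₀)/N₀ = (5920 − 584)/584 = 9.137.
Solve 5920/(1 + 9.137·e^(−0.2t)) = 3020: 1 + 9.137·e^(−0.2t) = 1.9603, so e^(−0.2t) = 0.105096.
−0.2·t = ln(0.105096) = -2.2529, so t = 2.2529/0.2 = 11.264.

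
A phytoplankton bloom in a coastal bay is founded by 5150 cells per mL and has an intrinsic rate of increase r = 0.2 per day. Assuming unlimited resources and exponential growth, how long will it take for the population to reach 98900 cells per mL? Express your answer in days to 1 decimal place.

14.8 days

Set N₀·e^(rt) = 98900: e^(0.2·t) = 98900/5150 = 19.204.
0.2·t = ln(19.204) = 2.9551, so t = 2.9551/0.2 = 14.776.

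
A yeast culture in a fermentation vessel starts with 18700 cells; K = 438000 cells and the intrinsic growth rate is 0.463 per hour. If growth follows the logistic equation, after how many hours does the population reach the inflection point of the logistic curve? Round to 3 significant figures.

Logistic growth is fastest at N = K/2 = 219000.
A = (K − N₀)/N₀ = 22.422. Set K/(1 + A·e^(−rt)) = K/2 → A·e^(−rt) = 1.
e^(−0.463t) = 1/22.422 = 0.0445981, so t = ln(22.422)/0.463 = 3.1101/0.463 = 6.7172.

6.72 hours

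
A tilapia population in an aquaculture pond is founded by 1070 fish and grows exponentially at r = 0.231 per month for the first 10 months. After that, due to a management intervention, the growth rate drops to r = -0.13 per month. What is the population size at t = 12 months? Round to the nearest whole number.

Phase 1: N(10) = 1070·e^(0.231×10) = 1070·e^2.31 = 10779.6.
Phase 2 runs for 12 − 10 = 2 months at r = -0.13.
N(12) = 10779.6·e^(-0.13×2) = 10779.6·e^-0.26 = 8311.65.

8312 fish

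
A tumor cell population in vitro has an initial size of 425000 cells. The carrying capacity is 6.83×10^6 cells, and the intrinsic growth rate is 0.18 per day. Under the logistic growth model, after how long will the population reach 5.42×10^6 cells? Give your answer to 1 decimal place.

A = (K − N₀)/N₀ = (6.83×10^6 − 425000)/425000 = 15.071.
Solve 6.83×10^6/(1 + 15.071·e^(−0.18t)) = 5.42×10^6: 1 + 15.071·e^(−0.18t) = 1.2601, so e^(−0.18t) = 0.0172619.
−0.18·t = ln(0.0172619) = -4.0593, so t = 4.0593/0.18 = 22.551.

22.6 days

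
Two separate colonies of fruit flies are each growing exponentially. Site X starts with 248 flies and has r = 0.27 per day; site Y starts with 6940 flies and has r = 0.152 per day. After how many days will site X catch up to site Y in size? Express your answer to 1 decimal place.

28.2 days

Set 248·e^(0.27t) = 6940·e^(0.152t).
e^((0.27 − 0.152)t) = 6940/248 → e^(0.118·t) = 27.984.
0.118·t = ln(27.984) = 3.3316, so t = 3.3316/0.118 = 28.234.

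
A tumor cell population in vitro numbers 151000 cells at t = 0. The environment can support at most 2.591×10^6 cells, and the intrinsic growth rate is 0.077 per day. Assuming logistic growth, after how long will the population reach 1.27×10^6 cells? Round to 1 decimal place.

35.6 days

A = (K − N₀)/N₀ = (2.591×10^6 − 151000)/151000 = 16.159.
Solve 2.591×10^6/(1 + 16.159·e^(−0.077t)) = 1.27×10^6: 1 + 16.159·e^(−0.077t) = 2.0402, so e^(−0.077t) = 0.0643704.
−0.077·t = ln(0.0643704) = -2.7431, so t = 2.7431/0.077 = 35.625.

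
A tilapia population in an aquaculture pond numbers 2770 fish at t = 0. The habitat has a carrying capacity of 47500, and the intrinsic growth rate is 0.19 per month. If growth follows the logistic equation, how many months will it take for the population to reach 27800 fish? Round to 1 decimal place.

A = (K − N₀)/N₀ = (47500 − 2770)/2770 = 16.148.
Solve 47500/(1 + 16.148·e^(−0.19t)) = 27800: 1 + 16.148·e^(−0.19t) = 1.7086, so e^(−0.19t) = 0.0438836.
−0.19·t = ln(0.0438836) = -3.1262, so t = 3.1262/0.19 = 16.454.

16.5 months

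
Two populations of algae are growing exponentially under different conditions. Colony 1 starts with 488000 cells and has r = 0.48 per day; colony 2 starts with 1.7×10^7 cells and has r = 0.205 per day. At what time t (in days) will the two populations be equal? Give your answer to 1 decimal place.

Set 488000·e^(0.48t) = 1.7×10^7·e^(0.205t).
e^((0.48 − 0.205)t) = 1.7×10^7/488000 → e^(0.275·t) = 34.836.
0.275·t = ln(34.836) = 3.5507, so t = 3.5507/0.275 = 12.911.

12.9 days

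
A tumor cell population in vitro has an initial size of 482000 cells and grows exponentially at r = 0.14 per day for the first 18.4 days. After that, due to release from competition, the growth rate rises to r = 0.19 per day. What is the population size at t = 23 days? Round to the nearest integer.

Phase 1: N(18.4) = 482000·e^(0.14×18.4) = 482000·e^2.576 = 6.335627×10^6.
Phase 2 runs for 23 − 18.4 = 4.6 days at r = 0.19.
N(23) = 6.335627×10^6·e^(0.19×4.6) = 6.335627×10^6·e^0.874 = 1.518319×10^7.

15183189 cells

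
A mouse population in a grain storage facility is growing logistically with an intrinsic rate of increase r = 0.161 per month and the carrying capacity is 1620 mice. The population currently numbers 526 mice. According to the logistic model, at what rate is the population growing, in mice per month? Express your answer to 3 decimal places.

57.189 mice per month

dN/dt = rN(1 − N/K) = 0.161 × 526 × (1 − 526/1620).
1 − 526/1620 = 0.67531; dN/dt = 0.161 × 526 × 0.67531 = 57.189.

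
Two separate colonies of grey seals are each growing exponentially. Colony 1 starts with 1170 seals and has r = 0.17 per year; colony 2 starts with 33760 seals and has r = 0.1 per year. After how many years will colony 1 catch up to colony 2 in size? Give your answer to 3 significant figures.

Set 1170·e^(0.17t) = 33760·e^(0.1t).
e^((0.17 − 0.1)t) = 33760/1170 → e^(0.07·t) = 28.855.
0.07·t = ln(28.855) = 3.3623, so t = 3.3623/0.07 = 48.032.

48.0 years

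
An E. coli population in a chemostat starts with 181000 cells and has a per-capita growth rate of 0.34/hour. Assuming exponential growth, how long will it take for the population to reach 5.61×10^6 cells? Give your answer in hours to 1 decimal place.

10.1 hours

Set N₀·e^(rt) = 5.61×10^6: e^(0.34·t) = 5.61×10^6/181000 = 30.994.
0.34·t = ln(30.994) = 3.4338, so t = 3.4338/0.34 = 10.099.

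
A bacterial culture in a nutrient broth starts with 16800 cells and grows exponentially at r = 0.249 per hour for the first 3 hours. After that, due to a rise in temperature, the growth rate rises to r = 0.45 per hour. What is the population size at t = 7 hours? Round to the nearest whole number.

Phase 1: N(3) = 16800·e^(0.249×3) = 16800·e^0.747 = 35459.1.
Phase 2 runs for 7 − 3 = 4 hours at r = 0.45.
N(7) = 35459.1·e^(0.45×4) = 35459.1·e^1.8 = 214515.

214515 cells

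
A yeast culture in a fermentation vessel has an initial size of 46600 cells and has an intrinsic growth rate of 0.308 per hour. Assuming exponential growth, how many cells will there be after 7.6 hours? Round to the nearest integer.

484153 cells

N(t) = N₀·e^(rt) = 46600 × e^(0.308×7.6) = 46600 × e^2.341.
e^2.341 ≈ 10.39, so N ≈ 46600 × 10.39 = 484153.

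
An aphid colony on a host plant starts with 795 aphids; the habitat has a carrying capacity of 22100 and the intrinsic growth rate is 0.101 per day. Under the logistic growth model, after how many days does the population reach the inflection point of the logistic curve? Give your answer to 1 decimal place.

32.6 days

Logistic growth is fastest at N = K/2 = 11050.
A = (K − N₀)/N₀ = 26.799. Set K/(1 + A·e^(−rt)) = K/2 → A·e^(−rt) = 1.
e^(−0.101t) = 1/26.799 = 0.0373152, so t = ln(26.799)/0.101 = 3.2884/0.101 = 32.558.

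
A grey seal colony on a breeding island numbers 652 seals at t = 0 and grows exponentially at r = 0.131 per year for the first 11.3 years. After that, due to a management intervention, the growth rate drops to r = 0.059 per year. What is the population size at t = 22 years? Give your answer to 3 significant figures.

5390 seals

Phase 1: N(11.3) = 652·e^(0.131×11.3) = 652·e^1.48 = 2865.06.
Phase 2 runs for 22 − 11.3 = 10.7 years at r = 0.059.
N(22) = 2865.06·e^(0.059×10.7) = 2865.06·e^0.6313 = 5386.46.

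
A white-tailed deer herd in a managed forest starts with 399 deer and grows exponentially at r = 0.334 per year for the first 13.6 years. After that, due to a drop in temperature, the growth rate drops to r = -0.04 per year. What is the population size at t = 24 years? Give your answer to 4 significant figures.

Phase 1: N(13.6) = 399·e^(0.334×13.6) = 399·e^4.542 = 37472.5.
Phase 2 runs for 24 − 13.6 = 10.4 years at r = -0.04.
N(24) = 37472.5·e^(-0.04×10.4) = 37472.5·e^-0.416 = 24719.8.

24720 deer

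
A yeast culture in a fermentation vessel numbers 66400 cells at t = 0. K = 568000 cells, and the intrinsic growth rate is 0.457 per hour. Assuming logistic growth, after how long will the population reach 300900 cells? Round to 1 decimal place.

4.7 hours

A = (K − N₀)/N₀ = (568000 − 66400)/66400 = 7.5542.
Solve 568000/(1 + 7.5542·e^(−0.457t)) = 300900: 1 + 7.5542·e^(−0.457t) = 1.8877, so e^(−0.457t) = 0.117507.
−0.457·t = ln(0.117507) = -2.1413, so t = 2.1413/0.457 = 4.6855.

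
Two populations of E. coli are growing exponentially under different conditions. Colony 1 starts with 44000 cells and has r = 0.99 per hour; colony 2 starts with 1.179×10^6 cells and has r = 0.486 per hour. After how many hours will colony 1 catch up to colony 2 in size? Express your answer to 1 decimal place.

6.5 hours

Set 44000·e^(0.99t) = 1.179×10^6·e^(0.486t).
e^((0.99 − 0.486)t) = 1.179×10^6/44000 → e^(0.504·t) = 26.795.
0.504·t = ln(26.795) = 3.2882, so t = 3.2882/0.504 = 6.5243.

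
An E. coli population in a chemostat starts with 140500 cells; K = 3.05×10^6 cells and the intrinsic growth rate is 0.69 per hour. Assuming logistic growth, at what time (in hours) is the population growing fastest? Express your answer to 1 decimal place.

4.4 hours

Logistic growth is fastest at N = K/2 = 1.525×10^6.
A = (K − N₀)/N₀ = 20.708. Set K/(1 + A·e^(−rt)) = K/2 → A·e^(−rt) = 1.
e^(−0.69t) = 1/20.708 = 0.0482901, so t = ln(20.708)/0.69 = 3.0305/0.69 = 4.3921.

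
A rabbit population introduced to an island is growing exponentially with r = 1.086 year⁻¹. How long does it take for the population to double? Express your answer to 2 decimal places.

Doubling time t_d = ln(2)/r = 0.6931/1.086 = 0.63826.

0.64 years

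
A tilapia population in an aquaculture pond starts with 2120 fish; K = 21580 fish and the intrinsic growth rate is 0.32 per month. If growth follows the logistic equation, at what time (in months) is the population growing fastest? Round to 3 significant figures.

6.93 months

Logistic growth is fastest at N = K/2 = 10790.
A = (K − N₀)/N₀ = 9.1792. Set K/(1 + A·e^(−rt)) = K/2 → A·e^(−rt) = 1.
e^(−0.32t) = 1/9.1792 = 0.108941, so t = ln(9.1792)/0.32 = 2.2169/0.32 = 6.928.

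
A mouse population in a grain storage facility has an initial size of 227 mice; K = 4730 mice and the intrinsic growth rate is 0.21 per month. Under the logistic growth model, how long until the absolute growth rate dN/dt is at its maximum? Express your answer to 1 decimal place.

14.2 months

Logistic growth is fastest at N = K/2 = 2365.
A = (K − N₀)/N₀ = 19.837. Set K/(1 + A·e^(−rt)) = K/2 → A·e^(−rt) = 1.
e^(−0.21t) = 1/19.837 = 0.0504108, so t = ln(19.837)/0.21 = 2.9875/0.21 = 14.226.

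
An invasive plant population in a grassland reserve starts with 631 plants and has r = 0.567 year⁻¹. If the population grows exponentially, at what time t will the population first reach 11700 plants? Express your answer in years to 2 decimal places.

5.15 years

Set N₀·e^(rt) = 11700: e^(0.567·t) = 11700/631 = 18.542.
0.567·t = ln(18.542) = 2.92, so t = 2.92/0.567 = 5.15.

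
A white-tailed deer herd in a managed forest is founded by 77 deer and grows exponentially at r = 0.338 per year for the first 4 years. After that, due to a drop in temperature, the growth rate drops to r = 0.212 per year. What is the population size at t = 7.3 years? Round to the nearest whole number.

599 deer

Phase 1: N(4) = 77·e^(0.338×4) = 77·e^1.352 = 297.616.
Phase 2 runs for 7.3 − 4 = 3.3 years at r = 0.212.
N(7.3) = 297.616·e^(0.212×3.3) = 297.616·e^0.6996 = 599.086.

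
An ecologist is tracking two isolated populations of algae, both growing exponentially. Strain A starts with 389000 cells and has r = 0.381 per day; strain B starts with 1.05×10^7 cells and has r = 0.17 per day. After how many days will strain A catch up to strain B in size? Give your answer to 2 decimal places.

15.62 days

Set 389000·e^(0.381t) = 1.05×10^7·e^(0.17t).
e^((0.381 − 0.17)t) = 1.05×10^7/389000 → e^(0.211·t) = 26.992.
0.211·t = ln(26.992) = 3.2956, so t = 3.2956/0.211 = 15.619.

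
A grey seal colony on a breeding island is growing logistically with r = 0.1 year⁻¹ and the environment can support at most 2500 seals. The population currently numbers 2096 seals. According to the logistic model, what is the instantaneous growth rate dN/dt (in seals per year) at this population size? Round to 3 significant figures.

dN/dt = rN(1 − N/K) = 0.1 × 2096 × (1 − 2096/2500).
1 − 2096/2500 = 0.1616; dN/dt = 0.1 × 2096 × 0.1616 = 33.871.

33.9 seals per year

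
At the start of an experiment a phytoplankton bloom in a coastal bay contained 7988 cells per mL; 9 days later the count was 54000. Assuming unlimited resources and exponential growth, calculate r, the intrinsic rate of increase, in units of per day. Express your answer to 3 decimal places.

0.212 per day

From N(t) = N₀·e^(rt): e^(r·9) = 54000/7988 = 6.7601.
r·9 = ln(6.7601) = 1.911, so r = 1.911/9 = 0.21234.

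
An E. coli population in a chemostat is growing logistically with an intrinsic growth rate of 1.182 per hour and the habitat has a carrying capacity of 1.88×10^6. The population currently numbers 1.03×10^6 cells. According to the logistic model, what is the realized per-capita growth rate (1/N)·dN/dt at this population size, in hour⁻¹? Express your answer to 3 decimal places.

0.534 per hour

(1/N)·dN/dt = r(1 − N/K) = 1.182 × (1 − 1.03×10^6/1.88×10^6).
= 1.182 × 0.45213 = 0.53441.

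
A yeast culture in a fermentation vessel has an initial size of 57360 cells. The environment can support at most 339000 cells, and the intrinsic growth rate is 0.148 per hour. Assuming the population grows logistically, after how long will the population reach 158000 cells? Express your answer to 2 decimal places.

A = (K − N₀)/N₀ = (339000 − 57360)/57360 = 4.91.
Solve 339000/(1 + 4.91·e^(−0.148t)) = 158000: 1 + 4.91·e^(−0.148t) = 2.1456, so e^(−0.148t) = 0.233312.
−0.148·t = ln(0.233312) = -1.4554, so t = 1.4554/0.148 = 9.8337.

9.83 hours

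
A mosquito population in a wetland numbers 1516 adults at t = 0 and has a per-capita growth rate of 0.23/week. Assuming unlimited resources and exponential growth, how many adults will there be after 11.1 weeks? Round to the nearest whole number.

19474 adults

N(t) = N₀·e^(rt) = 1516 × e^(0.23×11.1) = 1516 × e^2.553.
e^2.553 ≈ 12.846, so N ≈ 1516 × 12.846 = 19473.9.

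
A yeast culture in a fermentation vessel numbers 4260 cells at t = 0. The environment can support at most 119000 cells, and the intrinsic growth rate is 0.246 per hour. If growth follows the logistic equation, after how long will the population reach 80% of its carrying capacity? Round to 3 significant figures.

19.0 hours

A = (K − N₀)/N₀ = (119000 − 4260)/4260 = 26.934.
Solve 119000/(1 + 26.934·e^(−0.246t)) = 95200: 1 + 26.934·e^(−0.246t) = 1.25, so e^(−0.246t) = 0.00928185.
−0.246·t = ln(0.00928185) = -4.6797, so t = 4.6797/0.246 = 19.023.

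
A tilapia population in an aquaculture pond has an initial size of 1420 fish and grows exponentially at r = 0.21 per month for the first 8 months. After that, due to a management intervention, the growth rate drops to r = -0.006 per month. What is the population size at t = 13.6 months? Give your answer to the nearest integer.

Phase 1: N(8) = 1420·e^(0.21×8) = 1420·e^1.68 = 7619.09.
Phase 2 runs for 13.6 − 8 = 5.6 months at r = -0.006.
N(13.6) = 7619.09·e^(-0.006×5.6) = 7619.09·e^-0.0336 = 7367.34.

7367 fish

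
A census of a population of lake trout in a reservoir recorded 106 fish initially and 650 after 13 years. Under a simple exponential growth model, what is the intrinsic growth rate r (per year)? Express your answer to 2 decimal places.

From N(t) = N₀·e^(rt): e^(r·13) = 650/106 = 6.1321.
r·13 = ln(6.1321) = 1.8135, so r = 1.8135/13 = 0.1395.

0.14 per year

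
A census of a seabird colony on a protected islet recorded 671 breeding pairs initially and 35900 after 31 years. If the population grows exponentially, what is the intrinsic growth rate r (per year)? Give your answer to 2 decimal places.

From N(t) = N₀·e^(rt): e^(r·31) = 35900/671 = 53.502.
r·31 = ln(53.502) = 3.9797, so r = 3.9797/31 = 0.12838.

0.13 per year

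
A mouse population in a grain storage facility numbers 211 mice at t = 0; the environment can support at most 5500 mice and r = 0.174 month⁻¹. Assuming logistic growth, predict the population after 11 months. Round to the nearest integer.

1171 mice

A = (K − N₀)/N₀ = (5500 − 211)/211 = 25.066.
N(t) = K/(1 + A·e^(−rt)) = 5500/(1 + 25.066×e^(−0.174×11)).
e^(−1.914) = 0.14749; denominator = 1 + 25.066×0.14749 = 4.697.
N = 5500/4.697 = 1170.96.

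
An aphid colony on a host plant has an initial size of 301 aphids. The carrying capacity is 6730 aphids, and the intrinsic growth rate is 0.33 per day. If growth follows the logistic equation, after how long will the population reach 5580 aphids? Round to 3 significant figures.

A = (K − N₀)/N₀ = (6730 − 301)/301 = 21.359.
Solve 6730/(1 + 21.359·e^(−0.33t)) = 5580: 1 + 21.359·e^(−0.33t) = 1.2061, so e^(−0.33t) = 0.0096491.
−0.33·t = ln(0.0096491) = -4.6409, so t = 4.6409/0.33 = 14.063.

14.1 days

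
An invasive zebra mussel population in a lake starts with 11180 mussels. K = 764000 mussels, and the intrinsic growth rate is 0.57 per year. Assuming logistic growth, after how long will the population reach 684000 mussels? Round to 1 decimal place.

A = (K − N₀)/N₀ = (764000 − 11180)/11180 = 67.336.
Solve 764000/(1 + 67.336·e^(−0.57t)) = 684000: 1 + 67.336·e^(−0.57t) = 1.117, so e^(−0.57t) = 0.00173694.
−0.57·t = ln(0.00173694) = -6.3556, so t = 6.3556/0.57 = 11.15.

11.2 years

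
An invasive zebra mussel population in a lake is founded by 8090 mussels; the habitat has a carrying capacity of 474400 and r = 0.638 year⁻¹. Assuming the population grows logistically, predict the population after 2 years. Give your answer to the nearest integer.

27758 mussels

A = (K − N₀)/N₀ = (474400 − 8090)/8090 = 57.64.
N(t) = K/(1 + A·e^(−rt)) = 474400/(1 + 57.64×e^(−0.638×2)).
e^(−1.276) = 0.27915; denominator = 1 + 57.64×0.27915 = 17.09.
N = 474400/17.09 = 27758.3.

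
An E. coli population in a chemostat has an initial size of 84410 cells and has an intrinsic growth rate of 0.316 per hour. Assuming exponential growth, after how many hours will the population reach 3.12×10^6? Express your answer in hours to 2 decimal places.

Set N₀·e^(rt) = 3.12×10^6: e^(0.316·t) = 3.12×10^6/84410 = 36.962.
0.316·t = ln(36.962) = 3.6099, so t = 3.6099/0.316 = 11.424.

11.42 hours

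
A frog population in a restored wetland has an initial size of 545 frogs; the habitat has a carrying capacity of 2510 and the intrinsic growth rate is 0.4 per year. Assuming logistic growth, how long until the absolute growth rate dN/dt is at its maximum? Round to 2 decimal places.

Logistic growth is fastest at N = K/2 = 1255.
A = (K − N₀)/N₀ = 3.6055. Set K/(1 + A·e^(−rt)) = K/2 → A·e^(−rt) = 1.
e^(−0.4t) = 1/3.6055 = 0.277354, so t = ln(3.6055)/0.4 = 1.2825/0.4 = 3.2062.

3.21 years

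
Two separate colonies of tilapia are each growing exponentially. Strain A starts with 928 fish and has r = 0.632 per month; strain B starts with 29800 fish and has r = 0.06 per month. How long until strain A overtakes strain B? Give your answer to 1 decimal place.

Set 928·e^(0.632t) = 29800·e^(0.06t).
e^((0.632 − 0.06)t) = 29800/928 → e^(0.572·t) = 32.112.
0.572·t = ln(32.112) = 3.4692, so t = 3.4692/0.572 = 6.0651.

6.1 months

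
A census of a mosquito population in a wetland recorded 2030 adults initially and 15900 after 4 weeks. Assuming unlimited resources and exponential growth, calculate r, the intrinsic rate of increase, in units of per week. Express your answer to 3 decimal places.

From N(t) = N₀·e^(rt): e^(r·4) = 15900/2030 = 7.8325.
r·4 = ln(7.8325) = 2.0583, so r = 2.0583/4 = 0.51457.

0.515 per week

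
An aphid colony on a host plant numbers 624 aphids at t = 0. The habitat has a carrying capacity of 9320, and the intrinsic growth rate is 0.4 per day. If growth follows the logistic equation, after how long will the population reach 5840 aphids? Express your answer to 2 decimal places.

A = (K − N₀)/N₀ = (9320 − 624)/624 = 13.936.
Solve 9320/(1 + 13.936·e^(−0.4t)) = 5840: 1 + 13.936·e^(−0.4t) = 1.5959, so e^(−0.4t) = 0.0427594.
−0.4·t = ln(0.0427594) = -3.1522, so t = 3.1522/0.4 = 7.8804.

7.88 days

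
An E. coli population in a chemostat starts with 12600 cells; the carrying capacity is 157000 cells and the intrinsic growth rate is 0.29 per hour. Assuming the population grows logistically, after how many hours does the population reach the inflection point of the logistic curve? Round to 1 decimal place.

Logistic growth is fastest at N = K/2 = 78500.
A = (K − N₀)/N₀ = 11.46. Set K/(1 + A·e^(−rt)) = K/2 → A·e^(−rt) = 1.
e^(−0.29t) = 1/11.46 = 0.0872576, so t = ln(11.46)/0.29 = 2.4389/0.29 = 8.41.

8.4 hours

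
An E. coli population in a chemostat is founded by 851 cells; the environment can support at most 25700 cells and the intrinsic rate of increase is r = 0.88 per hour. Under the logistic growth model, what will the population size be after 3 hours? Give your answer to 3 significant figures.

8330 cells

A = (K − N₀)/N₀ = (25700 − 851)/851 = 29.2.
N(t) = K/(1 + A·e^(−rt)) = 25700/(1 + 29.2×e^(−0.88×3)).
e^(−2.64) = 0.071361; denominator = 1 + 29.2×0.071361 = 3.0837.
N = 25700/3.0837 = 8334.06.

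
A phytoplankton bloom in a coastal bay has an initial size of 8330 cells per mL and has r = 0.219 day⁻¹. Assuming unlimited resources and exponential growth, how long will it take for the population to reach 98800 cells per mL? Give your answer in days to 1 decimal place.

Set N₀·e^(rt) = 98800: e^(0.219·t) = 98800/8330 = 11.861.
0.219·t = ln(11.861) = 2.4732, so t = 2.4732/0.219 = 11.293.

11.3 days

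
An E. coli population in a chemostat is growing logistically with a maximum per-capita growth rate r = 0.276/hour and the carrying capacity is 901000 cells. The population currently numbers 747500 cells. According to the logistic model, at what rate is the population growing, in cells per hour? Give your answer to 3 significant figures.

35100 cells per hour

dN/dt = rN(1 − N/K) = 0.276 × 747500 × (1 − 747500/901000).
1 − 747500/901000 = 0.17037; dN/dt = 0.276 × 747500 × 0.17037 = 35148.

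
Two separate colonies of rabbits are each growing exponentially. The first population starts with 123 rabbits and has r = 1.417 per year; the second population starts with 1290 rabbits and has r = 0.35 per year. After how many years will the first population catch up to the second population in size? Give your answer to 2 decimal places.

Set 123·e^(1.417t) = 1290·e^(0.35t).
e^((1.417 − 0.35)t) = 1290/123 → e^(1.067·t) = 10.488.
1.067·t = ln(10.488) = 2.3502, so t = 2.3502/1.067 = 2.2026.

2.20 years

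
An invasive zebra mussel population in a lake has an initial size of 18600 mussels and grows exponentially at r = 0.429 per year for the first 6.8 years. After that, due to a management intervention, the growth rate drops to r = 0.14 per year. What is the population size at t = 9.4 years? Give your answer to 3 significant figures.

495000 mussels

Phase 1: N(6.8) = 18600·e^(0.429×6.8) = 18600·e^2.917 = 343904.
Phase 2 runs for 9.4 − 6.8 = 2.6 years at r = 0.14.
N(9.4) = 343904·e^(0.14×2.6) = 343904·e^0.364 = 494903.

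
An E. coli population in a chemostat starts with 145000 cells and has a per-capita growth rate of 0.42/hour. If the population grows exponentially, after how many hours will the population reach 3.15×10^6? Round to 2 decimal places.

7.33 hours

Set N₀·e^(rt) = 3.15×10^6: e^(0.42·t) = 3.15×10^6/145000 = 21.724.
0.42·t = ln(21.724) = 3.0784, so t = 3.0784/0.42 = 7.3296.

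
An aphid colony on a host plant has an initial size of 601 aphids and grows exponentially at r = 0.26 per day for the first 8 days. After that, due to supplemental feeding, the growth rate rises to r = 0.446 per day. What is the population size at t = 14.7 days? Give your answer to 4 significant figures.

Phase 1: N(8) = 601·e^(0.26×8) = 601·e^2.08 = 4810.69.
Phase 2 runs for 14.7 − 8 = 6.7 days at r = 0.446.
N(14.7) = 4810.69·e^(0.446×6.7) = 4810.69·e^2.988 = 95491.7.

95490 aphids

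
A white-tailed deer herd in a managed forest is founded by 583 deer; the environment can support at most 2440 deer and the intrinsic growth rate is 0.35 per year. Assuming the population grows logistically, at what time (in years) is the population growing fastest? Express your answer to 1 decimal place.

Logistic growth is fastest at N = K/2 = 1220.
A = (K − N₀)/N₀ = 3.1852. Set K/(1 + A·e^(−rt)) = K/2 → A·e^(−rt) = 1.
e^(−0.35t) = 1/3.1852 = 0.313947, so t = ln(3.1852)/0.35 = 1.1585/0.35 = 3.3101.

3.3 years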